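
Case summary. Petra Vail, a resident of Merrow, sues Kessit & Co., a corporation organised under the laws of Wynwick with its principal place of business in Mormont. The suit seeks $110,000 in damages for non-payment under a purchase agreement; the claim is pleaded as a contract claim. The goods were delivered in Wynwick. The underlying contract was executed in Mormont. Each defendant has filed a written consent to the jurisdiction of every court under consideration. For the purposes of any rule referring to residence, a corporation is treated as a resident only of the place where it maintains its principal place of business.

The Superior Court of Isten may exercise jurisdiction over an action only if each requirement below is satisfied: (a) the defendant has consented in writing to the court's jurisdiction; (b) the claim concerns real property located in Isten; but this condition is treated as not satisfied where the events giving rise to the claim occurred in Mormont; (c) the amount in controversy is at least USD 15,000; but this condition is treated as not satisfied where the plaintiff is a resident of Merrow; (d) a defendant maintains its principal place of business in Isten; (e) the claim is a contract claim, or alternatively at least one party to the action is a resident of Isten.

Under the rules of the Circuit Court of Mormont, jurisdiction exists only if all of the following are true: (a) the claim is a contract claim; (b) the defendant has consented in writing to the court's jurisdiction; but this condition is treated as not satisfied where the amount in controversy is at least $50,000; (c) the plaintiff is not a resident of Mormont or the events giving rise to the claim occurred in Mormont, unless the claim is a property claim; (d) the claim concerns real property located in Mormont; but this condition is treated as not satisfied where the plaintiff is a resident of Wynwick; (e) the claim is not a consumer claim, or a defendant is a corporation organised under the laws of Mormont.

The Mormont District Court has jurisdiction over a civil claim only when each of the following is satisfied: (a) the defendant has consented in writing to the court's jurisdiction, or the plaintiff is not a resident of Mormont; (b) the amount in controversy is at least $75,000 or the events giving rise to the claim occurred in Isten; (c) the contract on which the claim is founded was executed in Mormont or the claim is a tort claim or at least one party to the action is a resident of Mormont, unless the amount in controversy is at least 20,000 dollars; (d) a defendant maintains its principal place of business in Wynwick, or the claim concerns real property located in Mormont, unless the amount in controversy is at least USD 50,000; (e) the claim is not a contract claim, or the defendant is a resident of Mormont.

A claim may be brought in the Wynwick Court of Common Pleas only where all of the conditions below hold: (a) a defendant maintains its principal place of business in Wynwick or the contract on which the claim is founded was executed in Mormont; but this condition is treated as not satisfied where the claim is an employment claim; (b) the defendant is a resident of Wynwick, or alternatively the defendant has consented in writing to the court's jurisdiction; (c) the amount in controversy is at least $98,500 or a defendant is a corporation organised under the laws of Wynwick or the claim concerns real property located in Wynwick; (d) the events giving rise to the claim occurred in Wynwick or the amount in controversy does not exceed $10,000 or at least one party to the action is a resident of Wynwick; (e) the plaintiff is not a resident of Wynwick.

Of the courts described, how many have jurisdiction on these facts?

2

The Superior Court of Isten:
  (a) Every defendant has filed written consent. Satisfied.
  (b) The claim does not concern real property. Condition not met.
  (c) The amount in controversy is 110,000 dollars, which meets the USD 15,000 floor. But the carve-out bites: the plaintiff resides in Merrow. Condition not met.
  (d) The corporate defendant(s) have their principal place of business in Mormont, not Isten. Not met.
  (e) The claim is a contract claim, which satisfies one of the alternatives. Satisfied.
  → Not every requirement is met — no jurisdiction.
The Circuit Court of Mormont:
  (a) The claim is a contract claim. Satisfied.
  (b) Every defendant has filed written consent. However, the amount in controversy is USD 110,000, which meets the USD 50,000 floor, which falls within the stated exception and so defeats the condition. Fails.
  (c) The plaintiff resides in Merrow, which is not Mormont, which satisfies one of the alternatives. Condition met.
  (d) The claim does not concern real property. Not satisfied.
  (e) The claim is a contract claim, not a consumer claim, so one alternative holds. Satisfied.
  → The court lacks jurisdiction.
The Mormont District Court:
  (a) Every defendant has filed written consent — that alternative is enough. Met.
  (b) The amount in controversy is USD 110,000, which meets the USD 75,000 floor — that alternative is enough. Met.
  (c) The contract was executed in Mormont, so one alternative holds. Met.
  (d) The corporate defendant(s) have their principal place of business in Mormont, not Wynwick; the claim does not concern real property — no alternative holds. However, the amount in controversy is 110,000 dollars, which meets the $50,000 floor, so the 'unless' proviso supplies this condition. Condition met.
  (e) The defendant resides in Mormont — that alternative is enough. Condition met.
  → All conditions met; jurisdiction exists.
The Wynwick Court of Common Pleas:
  (a) The contract was executed in Mormont, so one alternative holds. The exception is not triggered, since the claim is a contract claim, not an employment claim. Satisfied.
  (b) Every defendant has filed written consent, so one alternative holds. Satisfied.
  (c) The amount in controversy is 110,000 dollars, which meets the $98,500 floor — that alternative is enough. Met.
  (d) The operative events occurred in Wynwick, so this disjunct is met. Satisfied.
  (e) The plaintiff resides in Merrow, which is not Wynwick. Satisfied.
  → Every requirement is satisfied — jurisdiction.
Courts with jurisdiction: the Mormont District Court, the Wynwick Court of Common Pleas — 2 in total.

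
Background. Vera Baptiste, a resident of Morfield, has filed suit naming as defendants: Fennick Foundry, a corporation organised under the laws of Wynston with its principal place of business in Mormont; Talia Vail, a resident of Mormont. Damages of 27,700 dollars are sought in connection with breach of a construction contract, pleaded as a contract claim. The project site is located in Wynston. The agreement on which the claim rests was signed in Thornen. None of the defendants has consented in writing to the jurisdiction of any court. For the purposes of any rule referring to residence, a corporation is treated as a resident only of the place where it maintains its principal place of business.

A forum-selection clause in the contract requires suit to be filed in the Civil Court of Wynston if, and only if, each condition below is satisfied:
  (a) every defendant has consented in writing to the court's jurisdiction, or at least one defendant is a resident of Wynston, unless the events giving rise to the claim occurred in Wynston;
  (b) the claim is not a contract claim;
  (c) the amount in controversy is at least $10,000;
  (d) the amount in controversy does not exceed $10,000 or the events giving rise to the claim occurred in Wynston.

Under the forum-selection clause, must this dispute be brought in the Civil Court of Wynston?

The Civil Court of Wynston:
  (a) No such written consent has been filed; no defendant resides in Wynston (they reside in Mormont, Mormont) — every alternative fails. However, the operative events occurred in Wynston, so the 'unless' proviso supplies this condition. Satisfied.
  (b) The claim is a contract claim. Fails.
  (c) The amount in controversy is 27,700 dollars, which meets the $10,000 floor. Condition met.
  (d) The operative events occurred in Wynston — that alternative is enough. Condition met.
  → Forum clause is not triggered.

No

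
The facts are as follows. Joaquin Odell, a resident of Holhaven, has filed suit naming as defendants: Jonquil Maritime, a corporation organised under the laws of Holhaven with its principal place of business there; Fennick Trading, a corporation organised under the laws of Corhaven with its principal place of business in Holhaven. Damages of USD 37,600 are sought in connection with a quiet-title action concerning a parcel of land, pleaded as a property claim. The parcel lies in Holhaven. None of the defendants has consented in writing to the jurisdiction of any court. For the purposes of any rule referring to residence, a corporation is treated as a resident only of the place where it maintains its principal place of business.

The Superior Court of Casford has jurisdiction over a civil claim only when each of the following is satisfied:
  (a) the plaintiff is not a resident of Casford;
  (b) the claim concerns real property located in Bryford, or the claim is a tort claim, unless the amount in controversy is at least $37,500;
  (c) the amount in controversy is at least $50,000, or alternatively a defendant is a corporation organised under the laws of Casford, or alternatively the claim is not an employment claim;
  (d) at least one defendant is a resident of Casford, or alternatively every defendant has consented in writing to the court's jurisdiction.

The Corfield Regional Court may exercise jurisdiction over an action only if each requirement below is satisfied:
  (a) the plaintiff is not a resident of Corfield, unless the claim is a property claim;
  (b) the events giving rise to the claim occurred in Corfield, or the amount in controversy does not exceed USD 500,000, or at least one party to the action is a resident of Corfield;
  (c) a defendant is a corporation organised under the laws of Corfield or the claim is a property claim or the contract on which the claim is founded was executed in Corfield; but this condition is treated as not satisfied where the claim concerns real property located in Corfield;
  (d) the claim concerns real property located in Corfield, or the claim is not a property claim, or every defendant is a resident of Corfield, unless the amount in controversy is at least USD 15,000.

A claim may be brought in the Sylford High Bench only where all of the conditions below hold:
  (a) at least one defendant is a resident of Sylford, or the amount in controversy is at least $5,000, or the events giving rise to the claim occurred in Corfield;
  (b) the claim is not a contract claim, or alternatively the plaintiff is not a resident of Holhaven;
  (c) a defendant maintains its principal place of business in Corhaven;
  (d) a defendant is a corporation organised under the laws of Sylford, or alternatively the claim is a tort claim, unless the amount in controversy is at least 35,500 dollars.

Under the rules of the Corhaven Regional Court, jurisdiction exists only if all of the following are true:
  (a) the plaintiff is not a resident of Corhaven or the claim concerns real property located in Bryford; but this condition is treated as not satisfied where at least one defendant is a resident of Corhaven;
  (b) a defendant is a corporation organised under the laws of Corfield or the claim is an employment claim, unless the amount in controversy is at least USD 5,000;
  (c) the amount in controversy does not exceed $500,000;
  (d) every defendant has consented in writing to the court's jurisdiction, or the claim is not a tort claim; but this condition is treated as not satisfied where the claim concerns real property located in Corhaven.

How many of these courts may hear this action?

2

The Superior Court of Casford:
  (a) The plaintiff resides in Holhaven, which is not Casford. Met.
  (b) The property lies in Holhaven, not Bryford; the claim is a property claim, not a tort claim — none of the alternatives is met. The proviso rescues it, though: the amount in controversy is USD 37,600, which meets the $37,500 floor. Satisfied.
  (c) The claim is a property claim, not an employment claim, which satisfies one of the alternatives. Met.
  (d) No defendant resides in Casford (they reside in Holhaven, Holhaven); no such written consent has been filed — every alternative fails. Condition not met.
  → The court lacks jurisdiction.
The Corfield Regional Court:
  (a) The plaintiff resides in Holhaven, which is not Corfield. Condition met.
  (b) The amount in controversy is $37,600, within the USD 500,000 ceiling, so one alternative holds. Satisfied.
  (c) The claim is a property claim — that alternative is enough. The carve-out does not apply: the property lies in Holhaven, not Corfield. Condition met.
  (d) The property lies in Holhaven, not Corfield; the claim is a property claim; the defendants reside as follows — Jonquil Maritime in Holhaven, Fennick Trading in Holhaven — not all in Corfield — none of the alternatives is met. But the amount in controversy is USD 37,600, which meets the 15,000 dollars floor, and the 'unless' clause therefore excuses the requirement. Satisfied.
  → Every requirement is satisfied — jurisdiction.
The Sylford High Bench:
  (a) The amount in controversy is $37,600, which meets the 5,000 dollars floor, so this disjunct is met. Condition met.
  (b) The claim is a property claim, not a contract claim, so this disjunct is met. Condition met.
  (c) The corporate defendant(s) have their principal place of business in Holhaven, not Corhaven. Not met.
  (d) The corporate defendant(s) are organised in Corhaven, Holhaven, not Sylford; the claim is a property claim, not a tort claim — none of the alternatives is met. However, the amount in controversy is $37,600, which meets the USD 35,500 floor, so the 'unless' proviso supplies this condition. Met.
  → Not every requirement is met — no jurisdiction.
The Corhaven Regional Court:
  (a) The plaintiff resides in Holhaven, which is not Corhaven, so one alternative holds. The carve-out does not apply: no defendant resides in Corhaven (they reside in Holhaven, Holhaven). Condition met.
  (b) The corporate defendant(s) are organised in Corhaven, Holhaven, not Corfield; the claim is a property claim, not an employment claim — every alternative fails. But the amount in controversy is 37,600 dollars, which meets the USD 5,000 floor, and the 'unless' clause therefore excuses the requirement. Satisfied.
  (c) The amount in controversy is $37,600, within the USD 500,000 ceiling. Met.
  (d) The claim is a property claim, not a tort claim — that alternative is enough. The carve-out does not apply: the property lies in Holhaven, not Corhaven. Condition met.
  → The court has jurisdiction.
Courts with jurisdiction: the Corfield Regional Court, the Corhaven Regional Court — 2 in total.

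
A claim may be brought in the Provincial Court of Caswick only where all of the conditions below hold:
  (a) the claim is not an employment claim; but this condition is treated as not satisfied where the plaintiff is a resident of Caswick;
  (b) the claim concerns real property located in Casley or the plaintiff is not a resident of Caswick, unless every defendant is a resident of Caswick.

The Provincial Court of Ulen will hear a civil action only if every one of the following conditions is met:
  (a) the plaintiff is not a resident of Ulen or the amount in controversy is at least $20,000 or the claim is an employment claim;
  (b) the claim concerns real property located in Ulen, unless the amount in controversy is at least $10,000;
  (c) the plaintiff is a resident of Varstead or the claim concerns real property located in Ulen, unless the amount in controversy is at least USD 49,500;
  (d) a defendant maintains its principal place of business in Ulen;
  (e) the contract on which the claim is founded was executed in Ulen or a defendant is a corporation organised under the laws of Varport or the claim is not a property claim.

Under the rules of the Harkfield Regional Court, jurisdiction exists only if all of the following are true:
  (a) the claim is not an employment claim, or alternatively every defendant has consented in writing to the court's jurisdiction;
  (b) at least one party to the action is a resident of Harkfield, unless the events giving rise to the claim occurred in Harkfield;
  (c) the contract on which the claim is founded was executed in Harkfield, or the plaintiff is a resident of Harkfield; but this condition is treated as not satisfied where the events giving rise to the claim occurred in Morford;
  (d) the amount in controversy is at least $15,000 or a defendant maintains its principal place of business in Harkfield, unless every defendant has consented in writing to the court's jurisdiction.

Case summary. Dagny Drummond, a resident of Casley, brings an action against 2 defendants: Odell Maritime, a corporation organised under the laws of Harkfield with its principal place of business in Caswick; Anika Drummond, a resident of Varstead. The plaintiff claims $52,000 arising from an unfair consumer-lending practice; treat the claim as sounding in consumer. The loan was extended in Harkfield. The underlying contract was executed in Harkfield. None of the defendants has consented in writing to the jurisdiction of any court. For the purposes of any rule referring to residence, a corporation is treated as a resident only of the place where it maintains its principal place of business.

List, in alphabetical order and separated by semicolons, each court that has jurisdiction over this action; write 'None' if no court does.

the Harkfield Regional Court; the Provincial Court of Caswick

The Provincial Court of Caswick:
  (a) The claim is a consumer claim, not an employment claim. The carve-out does not apply: the plaintiff resides in Casley, not Caswick. Satisfied.
  (b) The plaintiff resides in Casley, which is not Caswick, so this disjunct is met. Satisfied.
  → Jurisdiction lies.
The Provincial Court of Ulen:
  (a) The plaintiff resides in Casley, which is not Ulen, so this disjunct is met. Satisfied.
  (b) The claim does not concern real property. The proviso rescues it, though: the amount in controversy is 52,000 dollars, which meets the USD 10,000 floor. Condition met.
  (c) The plaintiff resides in Casley, not Varstead; the claim does not concern real property — no alternative holds. The proviso rescues it, though: the amount in controversy is 52,000 dollars, which meets the USD 49,500 floor. Condition met.
  (d) The corporate defendant(s) have their principal place of business in Caswick, not Ulen. Fails.
  (e) The claim is a consumer claim, not a property claim, so this disjunct is met. Met.
  → At least one condition fails; no jurisdiction.
The Harkfield Regional Court:
  (a) The claim is a consumer claim, not an employment claim, which satisfies one of the alternatives. Condition met.
  (b) No party resides in Harkfield. The proviso rescues it, though: the operative events occurred in Harkfield. Satisfied.
  (c) The contract was executed in Harkfield, which satisfies one of the alternatives. The exception is not triggered, since the operative events occurred in Harkfield, not Morford. Satisfied.
  (d) The amount in controversy is 52,000 dollars, which meets the $15,000 floor — that alternative is enough. Satisfied.
  → The court has jurisdiction.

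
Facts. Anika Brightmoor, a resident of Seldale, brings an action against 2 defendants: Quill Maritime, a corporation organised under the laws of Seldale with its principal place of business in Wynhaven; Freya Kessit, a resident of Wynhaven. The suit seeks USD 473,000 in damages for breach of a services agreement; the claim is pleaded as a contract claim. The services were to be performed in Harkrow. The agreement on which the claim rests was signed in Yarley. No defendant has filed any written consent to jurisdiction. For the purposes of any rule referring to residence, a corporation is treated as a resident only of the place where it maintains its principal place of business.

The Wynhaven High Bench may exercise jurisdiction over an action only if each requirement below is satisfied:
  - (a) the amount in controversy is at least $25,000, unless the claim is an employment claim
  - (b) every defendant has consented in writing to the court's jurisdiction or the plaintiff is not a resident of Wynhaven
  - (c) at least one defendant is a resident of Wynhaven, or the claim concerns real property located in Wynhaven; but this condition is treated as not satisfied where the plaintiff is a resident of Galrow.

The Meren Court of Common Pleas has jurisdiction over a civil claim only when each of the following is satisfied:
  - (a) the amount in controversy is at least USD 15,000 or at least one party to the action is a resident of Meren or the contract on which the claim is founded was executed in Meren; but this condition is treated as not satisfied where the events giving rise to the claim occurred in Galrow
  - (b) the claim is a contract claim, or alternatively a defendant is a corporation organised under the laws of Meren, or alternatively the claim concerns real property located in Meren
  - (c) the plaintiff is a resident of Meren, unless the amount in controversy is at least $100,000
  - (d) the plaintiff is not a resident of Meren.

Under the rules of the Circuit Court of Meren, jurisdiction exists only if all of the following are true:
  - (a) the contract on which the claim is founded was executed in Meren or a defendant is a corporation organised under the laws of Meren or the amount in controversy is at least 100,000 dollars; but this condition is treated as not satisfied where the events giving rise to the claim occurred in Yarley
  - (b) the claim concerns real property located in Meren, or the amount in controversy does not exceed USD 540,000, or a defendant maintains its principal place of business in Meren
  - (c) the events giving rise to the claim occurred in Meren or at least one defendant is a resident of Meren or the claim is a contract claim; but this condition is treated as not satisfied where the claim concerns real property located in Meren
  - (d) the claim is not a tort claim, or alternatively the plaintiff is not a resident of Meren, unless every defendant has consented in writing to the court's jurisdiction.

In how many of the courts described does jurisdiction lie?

The Wynhaven High Bench:
  (a) The amount in controversy is $473,000, which meets the $25,000 floor. Met.
  (b) The plaintiff resides in Seldale, which is not Wynhaven, which satisfies one of the alternatives. Condition met.
  (c) Quill Maritime resides in Wynhaven, so one alternative holds. The exception is not triggered, since the plaintiff resides in Seldale, not Galrow. Condition met.
  → The court has jurisdiction.
The Meren Court of Common Pleas:
  (a) The amount in controversy is 473,000 dollars, which meets the 15,000 dollars floor, so one alternative holds. The carve-out does not apply: the operative events occurred in Harkrow, not Galrow. Met.
  (b) The claim is a contract claim, so this disjunct is met. Condition met.
  (c) The plaintiff resides in Seldale, not Meren. But the amount in controversy is USD 473,000, which meets the 100,000 dollars floor, and the 'unless' clause therefore excuses the requirement. Satisfied.
  (d) The plaintiff resides in Seldale, which is not Meren. Satisfied.
  → Jurisdiction lies.
The Circuit Court of Meren:
  (a) The amount in controversy is USD 473,000, which meets the USD 100,000 floor, so one alternative holds. The exception is not triggered, since the operative events occurred in Harkrow, not Yarley. Met.
  (b) The amount in controversy is 473,000 dollars, within the 540,000 dollars ceiling, so this disjunct is met. Satisfied.
  (c) The claim is a contract claim — that alternative is enough. And the carve-out is inapplicable — the claim does not concern real property. Met.
  (d) The claim is a contract claim, not a tort claim — that alternative is enough. Satisfied.
  → All conditions met; jurisdiction exists.
Courts with jurisdiction: the Wynhaven High Bench, the Meren Court of Common Pleas, the Circuit Court of Meren — 3 in total.

3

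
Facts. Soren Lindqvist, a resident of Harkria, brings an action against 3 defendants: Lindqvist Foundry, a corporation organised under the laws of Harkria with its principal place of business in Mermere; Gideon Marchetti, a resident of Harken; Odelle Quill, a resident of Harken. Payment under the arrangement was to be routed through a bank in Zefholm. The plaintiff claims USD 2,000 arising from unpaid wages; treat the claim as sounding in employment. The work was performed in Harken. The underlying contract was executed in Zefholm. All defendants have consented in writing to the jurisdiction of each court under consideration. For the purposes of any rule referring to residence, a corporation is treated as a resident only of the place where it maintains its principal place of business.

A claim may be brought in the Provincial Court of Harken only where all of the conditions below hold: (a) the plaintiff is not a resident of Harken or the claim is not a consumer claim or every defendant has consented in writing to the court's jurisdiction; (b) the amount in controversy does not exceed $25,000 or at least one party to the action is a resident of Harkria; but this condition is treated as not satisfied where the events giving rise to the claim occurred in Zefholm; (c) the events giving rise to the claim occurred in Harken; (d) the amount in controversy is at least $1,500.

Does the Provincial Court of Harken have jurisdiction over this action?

Yes

The Provincial Court of Harken:
  (a) The plaintiff resides in Harkria, which is not Harken, so one alternative holds. Satisfied.
  (b) The amount in controversy is 2,000 dollars, within the 25,000 dollars ceiling, so this disjunct is met. The carve-out does not apply: the operative events occurred in Harken, not Zefholm. Met.
  (c) The operative events occurred in Harken. Satisfied.
  (d) The amount in controversy is $2,000, which meets the USD 1,500 floor. Satisfied.
  → Every requirement is satisfied — jurisdiction.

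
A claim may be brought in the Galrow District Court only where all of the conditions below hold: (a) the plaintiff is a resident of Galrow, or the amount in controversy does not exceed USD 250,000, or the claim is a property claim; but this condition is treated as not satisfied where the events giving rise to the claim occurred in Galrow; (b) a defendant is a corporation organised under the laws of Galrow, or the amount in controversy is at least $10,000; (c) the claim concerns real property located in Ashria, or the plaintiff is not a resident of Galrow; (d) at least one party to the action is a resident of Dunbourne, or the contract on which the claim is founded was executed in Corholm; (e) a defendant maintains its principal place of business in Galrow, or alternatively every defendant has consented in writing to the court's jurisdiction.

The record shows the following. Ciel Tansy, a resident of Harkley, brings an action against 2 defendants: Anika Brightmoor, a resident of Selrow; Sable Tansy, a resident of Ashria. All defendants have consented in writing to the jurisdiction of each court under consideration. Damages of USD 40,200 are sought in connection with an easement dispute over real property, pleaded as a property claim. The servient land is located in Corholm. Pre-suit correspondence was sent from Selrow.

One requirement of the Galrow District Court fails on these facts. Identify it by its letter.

(d)

The Galrow District Court:
  (a) The amount in controversy is $40,200, within the USD 250,000 ceiling, so this disjunct is met. The exception is not triggered, since the operative events occurred in Corholm, not Galrow. Satisfied.
  (b) The amount in controversy is $40,200, which meets the USD 10,000 floor, so one alternative holds. Met.
  (c) The plaintiff resides in Harkley, which is not Galrow, so one alternative holds. Satisfied.
  (d) No party resides in Dunbourne; no contract (and hence no place of execution) is alleged — none of the alternatives is met. Not met.
  (e) Every defendant has filed written consent — that alternative is enough. Condition met.
Only condition (d) fails.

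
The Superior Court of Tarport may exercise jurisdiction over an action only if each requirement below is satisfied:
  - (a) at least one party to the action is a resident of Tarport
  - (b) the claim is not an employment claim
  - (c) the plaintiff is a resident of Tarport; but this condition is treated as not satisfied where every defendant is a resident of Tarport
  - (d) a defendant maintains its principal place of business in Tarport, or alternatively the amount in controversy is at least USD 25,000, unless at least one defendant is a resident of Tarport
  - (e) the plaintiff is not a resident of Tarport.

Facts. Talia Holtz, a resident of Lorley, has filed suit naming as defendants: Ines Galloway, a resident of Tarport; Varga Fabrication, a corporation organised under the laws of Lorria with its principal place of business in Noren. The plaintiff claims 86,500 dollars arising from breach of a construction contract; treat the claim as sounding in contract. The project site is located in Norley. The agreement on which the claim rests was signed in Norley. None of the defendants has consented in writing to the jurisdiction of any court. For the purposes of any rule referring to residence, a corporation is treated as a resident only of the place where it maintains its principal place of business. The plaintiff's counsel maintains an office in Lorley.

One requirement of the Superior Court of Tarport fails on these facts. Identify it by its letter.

(c)

The Superior Court of Tarport:
  (a) Ines Galloway resides in Tarport. Satisfied.
  (b) The claim is a contract claim, not an employment claim. Satisfied.
  (c) The plaintiff resides in Lorley, not Tarport. Condition not met.
  (d) The amount in controversy is 86,500 dollars, which meets the 25,000 dollars floor, which satisfies one of the alternatives. Satisfied.
  (e) The plaintiff resides in Lorley, which is not Tarport. Satisfied.
Only condition (c) fails.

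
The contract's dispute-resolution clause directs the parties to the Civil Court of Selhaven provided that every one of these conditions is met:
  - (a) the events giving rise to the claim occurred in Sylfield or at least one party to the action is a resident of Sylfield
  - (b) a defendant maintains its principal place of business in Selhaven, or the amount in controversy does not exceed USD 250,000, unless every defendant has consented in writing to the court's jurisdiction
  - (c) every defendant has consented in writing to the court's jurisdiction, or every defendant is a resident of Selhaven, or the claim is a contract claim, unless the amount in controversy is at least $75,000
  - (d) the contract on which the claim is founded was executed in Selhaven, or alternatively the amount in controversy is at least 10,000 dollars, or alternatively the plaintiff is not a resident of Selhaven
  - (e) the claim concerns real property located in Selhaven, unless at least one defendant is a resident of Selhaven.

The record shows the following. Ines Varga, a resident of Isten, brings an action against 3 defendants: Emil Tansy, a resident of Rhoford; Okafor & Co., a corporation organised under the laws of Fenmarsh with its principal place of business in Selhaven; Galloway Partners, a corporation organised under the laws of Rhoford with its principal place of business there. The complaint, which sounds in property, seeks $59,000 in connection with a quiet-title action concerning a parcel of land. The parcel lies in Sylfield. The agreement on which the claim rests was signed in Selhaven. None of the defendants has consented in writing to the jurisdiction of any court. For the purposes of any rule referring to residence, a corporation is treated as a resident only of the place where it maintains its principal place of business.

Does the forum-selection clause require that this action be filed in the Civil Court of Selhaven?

The Civil Court of Selhaven:
  (a) The operative events occurred in Sylfield, so this disjunct is met. Satisfied.
  (b) Okafor & Co. has its principal place of business in Selhaven — that alternative is enough. Satisfied.
  (c) No such written consent has been filed; the defendants reside as follows — Emil Tansy in Rhoford, Okafor & Co. in Selhaven, Galloway Partners in Rhoford — not all in Selhaven; the claim is a property claim, not a contract claim — none of the alternatives is met. And the amount in controversy is USD 59,000, below the $75,000 floor, so the proviso does not save it. Fails.
  (d) The contract was executed in Selhaven, so this disjunct is met. Satisfied.
  (e) The property lies in Sylfield, not Selhaven. The proviso rescues it, though: Okafor & Co. resides in Selhaven. Met.
  → The clause does not apply.

No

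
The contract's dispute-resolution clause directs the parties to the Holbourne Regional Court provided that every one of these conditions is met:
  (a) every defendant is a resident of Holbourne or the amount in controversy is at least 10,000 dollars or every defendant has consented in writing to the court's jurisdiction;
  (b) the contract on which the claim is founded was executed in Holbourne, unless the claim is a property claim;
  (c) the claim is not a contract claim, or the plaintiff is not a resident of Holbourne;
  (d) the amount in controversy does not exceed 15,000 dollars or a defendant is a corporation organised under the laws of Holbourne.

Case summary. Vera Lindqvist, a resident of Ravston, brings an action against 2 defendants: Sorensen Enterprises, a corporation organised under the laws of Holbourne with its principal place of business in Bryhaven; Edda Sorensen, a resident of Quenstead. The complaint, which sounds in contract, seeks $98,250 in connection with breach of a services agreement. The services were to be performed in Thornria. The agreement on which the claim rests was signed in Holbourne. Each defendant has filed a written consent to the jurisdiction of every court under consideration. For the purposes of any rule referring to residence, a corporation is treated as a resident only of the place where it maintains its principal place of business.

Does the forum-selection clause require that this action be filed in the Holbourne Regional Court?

The Holbourne Regional Court:
  (a) The amount in controversy is $98,250, which meets the $10,000 floor, so one alternative holds. Condition met.
  (b) The contract was executed in Holbourne. Condition met.
  (c) The plaintiff resides in Ravston, which is not Holbourne, so one alternative holds. Met.
  (d) Sorensen Enterprises is organised under the laws of Holbourne, so one alternative holds. Condition met.
  → The clause applies.

Yes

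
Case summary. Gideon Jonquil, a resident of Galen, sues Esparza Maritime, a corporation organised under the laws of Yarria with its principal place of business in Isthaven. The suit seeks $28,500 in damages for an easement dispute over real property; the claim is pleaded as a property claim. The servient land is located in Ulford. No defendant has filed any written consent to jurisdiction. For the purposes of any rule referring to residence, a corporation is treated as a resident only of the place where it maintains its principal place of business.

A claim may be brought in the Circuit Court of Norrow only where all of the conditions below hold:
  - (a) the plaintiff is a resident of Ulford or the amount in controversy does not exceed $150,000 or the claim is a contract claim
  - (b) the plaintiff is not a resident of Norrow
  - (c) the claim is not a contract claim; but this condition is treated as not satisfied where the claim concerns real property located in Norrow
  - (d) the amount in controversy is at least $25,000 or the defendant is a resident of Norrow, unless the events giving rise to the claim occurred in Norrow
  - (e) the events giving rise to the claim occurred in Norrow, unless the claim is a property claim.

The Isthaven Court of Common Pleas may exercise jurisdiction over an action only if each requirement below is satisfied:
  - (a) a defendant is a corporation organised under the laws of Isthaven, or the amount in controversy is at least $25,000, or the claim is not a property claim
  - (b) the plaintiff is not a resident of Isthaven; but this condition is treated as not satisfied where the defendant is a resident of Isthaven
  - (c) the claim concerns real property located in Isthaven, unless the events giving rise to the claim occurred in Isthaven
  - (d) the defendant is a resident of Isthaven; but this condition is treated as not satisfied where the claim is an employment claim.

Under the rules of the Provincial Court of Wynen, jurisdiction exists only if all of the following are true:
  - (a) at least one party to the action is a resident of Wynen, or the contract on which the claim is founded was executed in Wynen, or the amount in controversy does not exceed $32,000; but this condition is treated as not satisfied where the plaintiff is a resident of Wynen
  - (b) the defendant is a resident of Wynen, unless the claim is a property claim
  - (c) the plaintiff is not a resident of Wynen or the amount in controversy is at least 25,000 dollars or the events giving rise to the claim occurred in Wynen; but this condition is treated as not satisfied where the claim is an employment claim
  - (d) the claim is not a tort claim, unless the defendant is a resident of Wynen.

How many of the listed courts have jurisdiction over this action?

2

The Circuit Court of Norrow:
  (a) The amount in controversy is USD 28,500, within the 150,000 dollars ceiling, so one alternative holds. Condition met.
  (b) The plaintiff resides in Galen, which is not Norrow. Condition met.
  (c) The claim is a property claim, not a contract claim. The carve-out does not apply: the property lies in Ulford, not Norrow. Met.
  (d) The amount in controversy is USD 28,500, which meets the USD 25,000 floor, so one alternative holds. Met.
  (e) The operative events occurred in Ulford, not Norrow. The proviso rescues it, though: the claim is a property claim. Satisfied.
  → The court has jurisdiction.
The Isthaven Court of Common Pleas:
  (a) The amount in controversy is USD 28,500, which meets the USD 25,000 floor, which satisfies one of the alternatives. Satisfied.
  (b) The plaintiff resides in Galen, which is not Isthaven. However, the defendant resides in Isthaven, which falls within the stated exception and so defeats the condition. Fails.
  (c) The property lies in Ulford, not Isthaven. Nor does the 'unless' clause help: the operative events occurred in Ulford, not Isthaven. Fails.
  (d) The defendant resides in Isthaven. The carve-out does not apply: the claim is a property claim, not an employment claim. Satisfied.
  → At least one condition fails; no jurisdiction.
The Provincial Court of Wynen:
  (a) The amount in controversy is $28,500, within the $32,000 ceiling, which satisfies one of the alternatives. The carve-out does not apply: the plaintiff resides in Galen, not Wynen. Satisfied.
  (b) The defendant resides in Isthaven, not Wynen. However, the claim is a property claim, so the 'unless' proviso supplies this condition. Satisfied.
  (c) The plaintiff resides in Galen, which is not Wynen, so one alternative holds. The exception is not triggered, since the claim is a property claim, not an employment claim. Met.
  (d) The claim is a property claim, not a tort claim. Condition met.
  → The court has jurisdiction.
Courts with jurisdiction: the Circuit Court of Norrow, the Provincial Court of Wynen — 2 in total.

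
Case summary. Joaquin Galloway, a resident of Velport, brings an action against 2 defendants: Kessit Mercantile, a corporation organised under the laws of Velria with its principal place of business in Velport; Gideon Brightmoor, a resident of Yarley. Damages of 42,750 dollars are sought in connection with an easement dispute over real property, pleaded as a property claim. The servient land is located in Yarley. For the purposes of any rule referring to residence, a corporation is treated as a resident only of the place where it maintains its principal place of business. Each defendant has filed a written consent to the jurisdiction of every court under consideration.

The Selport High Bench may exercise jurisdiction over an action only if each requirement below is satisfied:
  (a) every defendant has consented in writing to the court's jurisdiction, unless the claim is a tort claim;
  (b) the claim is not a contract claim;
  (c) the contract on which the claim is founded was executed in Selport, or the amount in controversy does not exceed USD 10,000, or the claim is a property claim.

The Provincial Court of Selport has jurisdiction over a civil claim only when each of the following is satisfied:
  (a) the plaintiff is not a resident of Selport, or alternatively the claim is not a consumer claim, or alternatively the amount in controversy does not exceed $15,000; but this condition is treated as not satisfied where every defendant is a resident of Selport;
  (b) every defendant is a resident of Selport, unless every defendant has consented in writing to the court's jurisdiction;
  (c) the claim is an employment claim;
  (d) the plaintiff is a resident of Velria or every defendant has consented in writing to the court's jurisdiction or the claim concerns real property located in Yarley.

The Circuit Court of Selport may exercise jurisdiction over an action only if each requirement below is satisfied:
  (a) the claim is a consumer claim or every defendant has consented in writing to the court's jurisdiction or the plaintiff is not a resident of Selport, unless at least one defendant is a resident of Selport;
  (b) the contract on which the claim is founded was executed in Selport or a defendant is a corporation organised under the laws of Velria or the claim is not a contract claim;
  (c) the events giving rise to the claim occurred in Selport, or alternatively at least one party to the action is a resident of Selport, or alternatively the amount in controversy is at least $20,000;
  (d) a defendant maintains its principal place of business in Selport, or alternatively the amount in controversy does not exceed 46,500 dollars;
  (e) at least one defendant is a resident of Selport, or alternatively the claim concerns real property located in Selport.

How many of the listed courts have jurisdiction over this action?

1

The Selport High Bench:
  (a) Every defendant has filed written consent. Condition met.
  (b) The claim is a property claim, not a contract claim. Condition met.
  (c) The claim is a property claim, so this disjunct is met. Satisfied.
  → All conditions met; jurisdiction exists.
The Provincial Court of Selport:
  (a) The plaintiff resides in Velport, which is not Selport — that alternative is enough. And the carve-out is inapplicable — the defendants reside as follows — Kessit Mercantile in Velport, Gideon Brightmoor in Yarley — not all in Selport. Met.
  (b) The defendants reside as follows — Kessit Mercantile in Velport, Gideon Brightmoor in Yarley — not all in Selport. However, every defendant has filed written consent, so the 'unless' proviso supplies this condition. Met.
  (c) The claim is a property claim, not an employment claim. Fails.
  (d) Every defendant has filed written consent, which satisfies one of the alternatives. Condition met.
  → No jurisdiction.
The Circuit Court of Selport:
  (a) Every defendant has filed written consent, so one alternative holds. Satisfied.
  (b) Kessit Mercantile is organised under the laws of Velria, so this disjunct is met. Met.
  (c) The amount in controversy is USD 42,750, which meets the $20,000 floor — that alternative is enough. Satisfied.
  (d) The amount in controversy is 42,750 dollars, within the USD 46,500 ceiling, so one alternative holds. Condition met.
  (e) No defendant resides in Selport (they reside in Velport, Yarley); the property lies in Yarley, not Selport — none of the alternatives is met. Not met.
  → Not every requirement is met — no jurisdiction.
Courts with jurisdiction: the Selport High Bench — 1 in total.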